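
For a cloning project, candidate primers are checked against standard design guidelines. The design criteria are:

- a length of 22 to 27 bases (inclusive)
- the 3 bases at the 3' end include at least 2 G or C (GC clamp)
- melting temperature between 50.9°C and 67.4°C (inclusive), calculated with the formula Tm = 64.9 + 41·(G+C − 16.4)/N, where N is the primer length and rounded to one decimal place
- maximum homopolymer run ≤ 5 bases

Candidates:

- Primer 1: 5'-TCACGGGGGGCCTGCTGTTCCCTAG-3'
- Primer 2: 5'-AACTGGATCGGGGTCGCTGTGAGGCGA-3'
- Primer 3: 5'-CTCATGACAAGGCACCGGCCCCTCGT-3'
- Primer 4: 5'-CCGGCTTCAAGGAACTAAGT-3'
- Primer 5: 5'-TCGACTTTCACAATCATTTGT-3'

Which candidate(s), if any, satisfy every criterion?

Primer 1 (25 nt, A=2 T=6 G=9 C=8): length 25 ✓; 3' end TAG has 1 G/C, need ≥2 ✗; Tm = 64.9 + 41·(17 − 16.4)/25 = 65.9°C ✓; longest run = 6, exceeds 5 ✗ — fails.
Primer 2 (27 nt, A=5 T=5 G=12 C=5): length 27 ✓; 3' end CGA has 2 G/C ✓; Tm = 64.9 + 41·(17 − 16.4)/27 = 65.8°C ✓; longest run = 4 ✓ — passes.
Primer 3 (26 nt, A=5 T=4 G=6 C=11): length 26 ✓; 3' end CGT has 2 G/C ✓; Tm = 64.9 + 41·(17 − 16.4)/26 = 65.8°C ✓; longest run = 4 ✓ — passes.
Primer 4 (20 nt, A=6 T=4 G=5 C=5): length 20, outside 22–27 ✗; 3' end AGT has 1 G/C, need ≥2 ✗; Tm = 64.9 + 41·(10 − 16.4)/20 = 51.8°C ✓; longest run = 2 ✓ — fails.
Primer 5 (21 nt, A=5 T=9 G=2 C=5): length 21, outside 22–27 ✗; 3' end TGT has 1 G/C, need ≥2 ✗; Tm = 64.9 + 41·(7 − 16.4)/21 = 46.5°C, outside 50.9–67.4°C ✗; longest run = 3 ✓ — fails.

Primer 2 and Primer 3.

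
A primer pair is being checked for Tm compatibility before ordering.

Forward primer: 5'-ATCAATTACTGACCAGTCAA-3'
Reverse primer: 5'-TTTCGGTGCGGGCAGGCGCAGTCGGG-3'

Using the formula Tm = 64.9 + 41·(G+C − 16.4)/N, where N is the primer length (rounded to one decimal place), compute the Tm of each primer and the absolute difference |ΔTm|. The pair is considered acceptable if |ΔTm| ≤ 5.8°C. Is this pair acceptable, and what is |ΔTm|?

Forward: G+C = 7, N = 20 → Tm = 64.9 + 41·(7 − 16.4)/20 = 45.6°C.
Reverse: G+C = 19, N = 26 → Tm = 64.9 + 41·(19 − 16.4)/26 = 69.0°C.
|ΔTm| = |45.6 − 69.0| = 23.4°C, > 5.8°C.

|ΔTm| = 23.4°C; the pair is not acceptable.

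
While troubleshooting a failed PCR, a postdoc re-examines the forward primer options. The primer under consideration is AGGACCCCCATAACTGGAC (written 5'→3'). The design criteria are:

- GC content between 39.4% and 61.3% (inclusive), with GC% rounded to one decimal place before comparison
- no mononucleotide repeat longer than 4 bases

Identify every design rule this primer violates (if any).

Base counts: A=6, T=2, G=4, C=7 (length 19).
GC content: GC 11/19 = 57.9% ✓
homopolymer run: longest run = 5, exceeds 4 ✗

Fails: homopolymer run.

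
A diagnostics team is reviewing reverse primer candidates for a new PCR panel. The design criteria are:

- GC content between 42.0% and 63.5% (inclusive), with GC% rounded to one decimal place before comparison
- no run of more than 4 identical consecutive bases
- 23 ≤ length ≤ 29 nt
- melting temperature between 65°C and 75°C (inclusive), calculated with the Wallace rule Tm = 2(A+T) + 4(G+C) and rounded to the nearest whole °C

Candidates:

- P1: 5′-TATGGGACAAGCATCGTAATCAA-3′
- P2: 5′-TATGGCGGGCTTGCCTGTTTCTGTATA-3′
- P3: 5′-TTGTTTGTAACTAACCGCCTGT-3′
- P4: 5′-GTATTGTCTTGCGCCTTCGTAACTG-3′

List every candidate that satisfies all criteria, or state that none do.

P4 only.

P1 (23 nt, A=9 T=5 G=5 C=4): GC 9/23 = 39.1%, outside 42.0–63.5% ✗; longest run = 3 ✓; length 23 ✓; Tm = 2·14 + 4·9 = 64°C, outside 65–75°C ✗ — fails.
P2 (27 nt, A=3 T=11 G=8 C=5): GC 13/27 = 48.1% ✓; longest run = 3 ✓; length 27 ✓; Tm = 2·14 + 4·13 = 80°C, outside 65–75°C ✗ — fails.
P3 (22 nt, A=4 T=9 G=4 C=5): GC 9/22 = 40.9%, outside 42.0–63.5% ✗; longest run = 3 ✓; length 22, outside 23–29 ✗; Tm = 2·13 + 4·9 = 62°C, outside 65–75°C ✗ — fails.
P4 (25 nt, A=3 T=10 G=6 C=6): GC 12/25 = 48.0% ✓; longest run = 2 ✓; length 25 ✓; Tm = 2·13 + 4·12 = 74°C ✓ — passes.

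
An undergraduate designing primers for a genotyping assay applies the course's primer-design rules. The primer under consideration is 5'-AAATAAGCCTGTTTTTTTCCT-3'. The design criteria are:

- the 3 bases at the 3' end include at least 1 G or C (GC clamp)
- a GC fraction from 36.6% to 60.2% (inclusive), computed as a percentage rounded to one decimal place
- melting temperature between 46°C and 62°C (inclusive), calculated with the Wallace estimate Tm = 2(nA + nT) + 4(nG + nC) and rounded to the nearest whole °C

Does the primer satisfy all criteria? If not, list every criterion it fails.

Fails: GC content.

Base counts: A=5, T=10, G=2, C=4 (length 21).
GC clamp: 3' end CCT has 2 G/C ✓
GC content: GC 6/21 = 28.6%, outside 36.6–60.2% ✗
Tm: Tm = 2·15 + 4·6 = 54°C ✓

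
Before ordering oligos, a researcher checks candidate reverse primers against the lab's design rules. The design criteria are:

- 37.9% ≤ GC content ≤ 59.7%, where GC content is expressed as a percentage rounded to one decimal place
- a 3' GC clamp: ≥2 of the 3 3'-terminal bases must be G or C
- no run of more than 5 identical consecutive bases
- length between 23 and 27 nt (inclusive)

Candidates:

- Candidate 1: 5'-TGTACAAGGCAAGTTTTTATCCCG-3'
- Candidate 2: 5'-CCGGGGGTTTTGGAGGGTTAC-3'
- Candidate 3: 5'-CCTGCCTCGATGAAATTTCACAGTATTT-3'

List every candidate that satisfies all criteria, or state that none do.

Candidate 1 only.

Candidate 1 (24 nt, A=6 T=8 G=5 C=5): GC 10/24 = 41.7% ✓; 3' end CCG has 3 G/C ✓; longest run = 5 ✓; length 24 ✓ — passes.
Candidate 2 (21 nt, A=2 T=6 G=10 C=3): GC 13/21 = 61.9%, outside 37.9–59.7% ✗; 3' end TAC has 1 G/C, need ≥2 ✗; longest run = 5 ✓; length 21, outside 23–27 ✗ — fails.
Candidate 3 (28 nt, A=7 T=10 G=4 C=7): GC 11/28 = 39.3% ✓; 3' end TTT has 0 G/C, need ≥2 ✗; longest run = 3 ✓; length 28, outside 23–27 ✗ — fails.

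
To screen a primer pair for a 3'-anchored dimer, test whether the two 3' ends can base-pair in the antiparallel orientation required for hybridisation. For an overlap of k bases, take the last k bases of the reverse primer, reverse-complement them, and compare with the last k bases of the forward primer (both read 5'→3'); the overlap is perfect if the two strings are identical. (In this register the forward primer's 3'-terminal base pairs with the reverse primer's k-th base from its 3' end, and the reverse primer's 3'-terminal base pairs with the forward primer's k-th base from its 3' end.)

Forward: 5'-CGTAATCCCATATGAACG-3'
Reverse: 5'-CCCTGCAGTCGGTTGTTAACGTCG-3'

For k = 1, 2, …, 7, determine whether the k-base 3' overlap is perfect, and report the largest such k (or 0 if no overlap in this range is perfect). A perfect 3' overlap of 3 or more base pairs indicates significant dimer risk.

Last 7 bases (5'→3') — forward …ATGAACG, reverse …AACGTCG.
Reverse complement of the reverse primer's last 7 bases: CGACGTT; its first k bases are the reverse complement of the reverse primer's last k bases, so a perfect k-base overlap needs the forward primer's last k bases to equal them.
Comparing (forward last k vs required): k=1: G vs C ✗; k=2: CG vs CG ✓; k=3: ACG vs CGA ✗; k=4: AACG vs CGAC ✗; k=5: GAACG vs CGACG ✗; k=6: TGAACG vs CGACGT ✗; k=7: ATGAACG vs CGACGTT ✗.
Only k = 2 is perfect, so the longest perfect 3' overlap is 2.

Longest perfect overlap: 2 complementary base pairs; below the dimer-risk threshold (threshold 3).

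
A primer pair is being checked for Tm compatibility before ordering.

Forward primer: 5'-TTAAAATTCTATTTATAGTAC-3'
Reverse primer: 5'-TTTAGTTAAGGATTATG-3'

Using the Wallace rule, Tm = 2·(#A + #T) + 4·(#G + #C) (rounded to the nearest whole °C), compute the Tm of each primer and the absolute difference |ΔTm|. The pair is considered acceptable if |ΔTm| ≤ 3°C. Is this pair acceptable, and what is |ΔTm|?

|ΔTm| = 6°C; the pair is not acceptable.

Forward: A=8 T=10 G=1 C=2 → Tm = 2·18 + 4·3 = 48°C.
Reverse: A=5 T=8 G=4 C=0 → Tm = 2·13 + 4·4 = 42°C.
|ΔTm| = |48 − 42| = 6°C, > 3°C.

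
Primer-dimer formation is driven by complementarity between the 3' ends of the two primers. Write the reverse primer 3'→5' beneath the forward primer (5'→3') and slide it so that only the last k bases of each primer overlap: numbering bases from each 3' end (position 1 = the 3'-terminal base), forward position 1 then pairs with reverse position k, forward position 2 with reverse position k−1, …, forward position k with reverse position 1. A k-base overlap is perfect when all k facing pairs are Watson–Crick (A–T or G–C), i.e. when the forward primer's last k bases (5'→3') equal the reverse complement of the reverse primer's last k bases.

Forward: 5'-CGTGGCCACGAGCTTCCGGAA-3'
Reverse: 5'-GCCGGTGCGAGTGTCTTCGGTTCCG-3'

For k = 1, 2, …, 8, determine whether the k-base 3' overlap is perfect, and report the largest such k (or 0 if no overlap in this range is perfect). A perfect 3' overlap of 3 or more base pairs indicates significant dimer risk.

Last 8 bases (5'→3') — forward …TTCCGGAA, reverse …CGGTTCCG.
Reverse complement of the reverse primer's last 8 bases: CGGAACCG; its first k bases are the reverse complement of the reverse primer's last k bases, so a perfect k-base overlap needs the forward primer's last k bases to equal them.
Comparing (forward last k vs required): k=1: A vs C ✗; k=2: AA vs CG ✗; k=3: GAA vs CGG ✗; k=4: GGAA vs CGGA ✗; k=5: CGGAA vs CGGAA ✓; k=6: CCGGAA vs CGGAAC ✗; k=7: TCCGGAA vs CGGAACC ✗; k=8: TTCCGGAA vs CGGAACCG ✗.
Only k = 5 is perfect, so the longest perfect 3' overlap is 5.

Longest perfect overlap: 5 complementary base pairs; significant dimer risk (threshold 3).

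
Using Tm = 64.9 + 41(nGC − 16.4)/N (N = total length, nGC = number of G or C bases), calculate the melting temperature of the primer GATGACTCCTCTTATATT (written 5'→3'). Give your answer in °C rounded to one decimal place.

41.2°C

Base counts: A=4, T=8, G=2, C=4; G+C = 6, N = 18.
Tm = 64.9 + 41·(6 − 16.4)/18 = 64.9 + -426.40/18 = 41.2°C.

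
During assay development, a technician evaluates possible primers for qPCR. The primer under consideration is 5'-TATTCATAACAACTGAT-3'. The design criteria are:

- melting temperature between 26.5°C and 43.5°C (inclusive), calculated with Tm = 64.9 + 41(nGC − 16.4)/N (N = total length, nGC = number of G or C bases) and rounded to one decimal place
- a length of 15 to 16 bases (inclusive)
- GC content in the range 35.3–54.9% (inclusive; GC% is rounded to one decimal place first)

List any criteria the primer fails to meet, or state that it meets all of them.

Base counts: A=7, T=6, G=1, C=3 (length 17).
Tm: Tm = 64.9 + 41·(4 − 16.4)/17 = 35.0°C ✓
length: length 17, outside 15–16 ✗
GC content: GC 4/17 = 23.5%, outside 35.3–54.9% ✗

Fails: length, GC content.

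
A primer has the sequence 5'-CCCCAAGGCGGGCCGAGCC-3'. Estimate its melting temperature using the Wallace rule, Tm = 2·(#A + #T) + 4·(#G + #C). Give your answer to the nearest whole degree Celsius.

70°C

Base counts: A=3, T=0, G=7, C=9 (length 19).
Tm = 2·(3+0) + 4·(7+9) = 2·3 + 4·16 = 6 + 64 = 70°C.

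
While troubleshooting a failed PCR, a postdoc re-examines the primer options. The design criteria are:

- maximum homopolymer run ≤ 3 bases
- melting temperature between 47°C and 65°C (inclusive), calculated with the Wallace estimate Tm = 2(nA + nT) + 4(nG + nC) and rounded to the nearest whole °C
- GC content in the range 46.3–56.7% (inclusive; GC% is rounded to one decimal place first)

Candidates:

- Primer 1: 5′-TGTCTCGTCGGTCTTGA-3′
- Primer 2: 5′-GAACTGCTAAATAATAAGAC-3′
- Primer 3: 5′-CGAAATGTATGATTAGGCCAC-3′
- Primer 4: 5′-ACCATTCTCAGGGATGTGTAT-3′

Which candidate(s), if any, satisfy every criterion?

Primer 1 (17 nt, A=1 T=7 G=5 C=4): longest run = 2 ✓; Tm = 2·8 + 4·9 = 52°C ✓; GC 9/17 = 52.9% ✓ — passes.
Primer 2 (20 nt, A=10 T=4 G=3 C=3): longest run = 3 ✓; Tm = 2·14 + 4·6 = 52°C ✓; GC 6/20 = 30.0%, outside 46.3–56.7% ✗ — fails.
Primer 3 (21 nt, A=7 T=5 G=5 C=4): longest run = 3 ✓; Tm = 2·12 + 4·9 = 60°C ✓; GC 9/21 = 42.9%, outside 46.3–56.7% ✗ — fails.
Primer 4 (21 nt, A=5 T=7 G=5 C=4): longest run = 3 ✓; Tm = 2·12 + 4·9 = 60°C ✓; GC 9/21 = 42.9%, outside 46.3–56.7% ✗ — fails.

Primer 1 only.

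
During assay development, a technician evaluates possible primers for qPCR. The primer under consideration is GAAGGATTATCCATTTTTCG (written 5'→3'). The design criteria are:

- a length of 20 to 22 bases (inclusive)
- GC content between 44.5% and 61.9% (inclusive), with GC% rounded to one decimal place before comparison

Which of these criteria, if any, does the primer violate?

Fails: GC content.

Base counts: A=5, T=8, G=4, C=3 (length 20).
length: length 20 ✓
GC content: GC 7/20 = 35.0%, outside 44.5–61.9% ✗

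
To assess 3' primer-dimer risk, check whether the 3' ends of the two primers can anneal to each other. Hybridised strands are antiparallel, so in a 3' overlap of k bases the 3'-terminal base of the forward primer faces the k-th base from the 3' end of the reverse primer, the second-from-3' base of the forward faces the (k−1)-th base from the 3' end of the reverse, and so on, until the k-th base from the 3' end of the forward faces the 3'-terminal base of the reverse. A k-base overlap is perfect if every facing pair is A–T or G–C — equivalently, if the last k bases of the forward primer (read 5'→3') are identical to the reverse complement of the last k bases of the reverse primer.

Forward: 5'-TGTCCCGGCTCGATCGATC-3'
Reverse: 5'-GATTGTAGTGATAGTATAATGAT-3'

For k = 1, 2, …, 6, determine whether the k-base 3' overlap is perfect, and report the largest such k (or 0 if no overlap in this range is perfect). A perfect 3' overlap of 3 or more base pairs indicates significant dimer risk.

Last 6 bases (5'→3') — forward …TCGATC, reverse …AATGAT.
Reverse complement of the reverse primer's last 6 bases: ATCATT; its first k bases are the reverse complement of the reverse primer's last k bases, so a perfect k-base overlap needs the forward primer's last k bases to equal them.
Comparing (forward last k vs required): k=1: C vs A ✗; k=2: TC vs AT ✗; k=3: ATC vs ATC ✓; k=4: GATC vs ATCA ✗; k=5: CGATC vs ATCAT ✗; k=6: TCGATC vs ATCATT ✗.
Only k = 3 is perfect, so the longest perfect 3' overlap is 3.

Longest perfect overlap: 3 complementary base pairs; significant dimer risk (threshold 3).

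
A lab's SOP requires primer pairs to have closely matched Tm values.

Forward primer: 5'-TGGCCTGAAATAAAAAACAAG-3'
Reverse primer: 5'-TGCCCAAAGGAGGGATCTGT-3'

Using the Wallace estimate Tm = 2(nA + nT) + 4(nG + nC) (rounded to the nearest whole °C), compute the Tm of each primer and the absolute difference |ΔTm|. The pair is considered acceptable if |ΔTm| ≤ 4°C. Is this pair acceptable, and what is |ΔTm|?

Forward: A=11 T=3 G=4 C=3 → Tm = 2·14 + 4·7 = 56°C.
Reverse: A=5 T=4 G=7 C=4 → Tm = 2·9 + 4·11 = 62°C.
|ΔTm| = |56 − 62| = 6°C, > 4°C.

|ΔTm| = 6°C; the pair is not acceptable.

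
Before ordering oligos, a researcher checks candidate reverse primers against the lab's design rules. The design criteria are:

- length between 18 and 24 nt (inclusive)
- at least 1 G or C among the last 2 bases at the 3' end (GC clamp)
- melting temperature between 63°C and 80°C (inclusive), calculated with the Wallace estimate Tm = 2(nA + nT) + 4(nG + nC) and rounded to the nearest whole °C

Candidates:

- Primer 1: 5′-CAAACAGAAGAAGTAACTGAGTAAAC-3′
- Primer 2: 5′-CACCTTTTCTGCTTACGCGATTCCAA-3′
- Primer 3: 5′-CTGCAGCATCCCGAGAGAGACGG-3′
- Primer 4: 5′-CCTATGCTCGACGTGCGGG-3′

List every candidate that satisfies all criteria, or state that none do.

Primer 1 (26 nt, A=14 T=3 G=5 C=4): length 26, outside 18–24 ✗; 3' end AC has 1 G/C ✓; Tm = 2·17 + 4·9 = 70°C ✓ — fails.
Primer 2 (26 nt, A=5 T=9 G=3 C=9): length 26, outside 18–24 ✗; 3' end AA has 0 G/C, need ≥1 ✗; Tm = 2·14 + 4·12 = 76°C ✓ — fails.
Primer 3 (23 nt, A=6 T=2 G=8 C=7): length 23 ✓; 3' end GG has 2 G/C ✓; Tm = 2·8 + 4·15 = 76°C ✓ — passes.
Primer 4 (19 nt, A=2 T=4 G=7 C=6): length 19 ✓; 3' end GG has 2 G/C ✓; Tm = 2·6 + 4·13 = 64°C ✓ — passes.

Primer 3 and Primer 4.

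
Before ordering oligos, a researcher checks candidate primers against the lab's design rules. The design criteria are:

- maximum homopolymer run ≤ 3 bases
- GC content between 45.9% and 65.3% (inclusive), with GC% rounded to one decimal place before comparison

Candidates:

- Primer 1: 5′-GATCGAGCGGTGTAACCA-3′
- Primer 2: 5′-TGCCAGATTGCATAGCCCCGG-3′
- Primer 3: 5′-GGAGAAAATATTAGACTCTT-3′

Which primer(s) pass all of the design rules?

Primer 1 (18 nt, A=5 T=3 G=6 C=4): longest run = 2 ✓; GC 10/18 = 55.6% ✓ — passes.
Primer 2 (21 nt, A=4 T=4 G=6 C=7): longest run = 4, exceeds 3 ✗; GC 13/21 = 61.9% ✓ — fails.
Primer 3 (20 nt, A=8 T=6 G=4 C=2): longest run = 4, exceeds 3 ✗; GC 6/20 = 30.0%, outside 45.9–65.3% ✗ — fails.

Primer 1 only.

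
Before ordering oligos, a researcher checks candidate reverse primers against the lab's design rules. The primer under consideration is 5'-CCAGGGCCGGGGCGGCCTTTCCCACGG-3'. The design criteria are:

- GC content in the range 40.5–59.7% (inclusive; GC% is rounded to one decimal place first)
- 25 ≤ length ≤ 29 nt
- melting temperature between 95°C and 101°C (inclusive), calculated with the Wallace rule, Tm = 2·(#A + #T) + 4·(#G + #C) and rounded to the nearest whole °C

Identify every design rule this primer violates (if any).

Fails: GC content.

Base counts: A=2, T=3, G=11, C=11 (length 27).
GC content: GC 22/27 = 81.5%, outside 40.5–59.7% ✗
length: length 27 ✓
Tm: Tm = 2·5 + 4·22 = 98°C ✓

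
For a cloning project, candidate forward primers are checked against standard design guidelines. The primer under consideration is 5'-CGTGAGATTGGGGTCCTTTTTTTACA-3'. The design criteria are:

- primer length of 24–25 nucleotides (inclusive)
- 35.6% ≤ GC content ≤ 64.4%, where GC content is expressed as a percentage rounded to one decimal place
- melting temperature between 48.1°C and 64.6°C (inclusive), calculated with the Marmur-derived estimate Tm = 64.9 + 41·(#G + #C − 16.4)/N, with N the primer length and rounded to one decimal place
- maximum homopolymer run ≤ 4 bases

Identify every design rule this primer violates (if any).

Base counts: A=4, T=11, G=7, C=4 (length 26).
length: length 26, outside 24–25 ✗
GC content: GC 11/26 = 42.3% ✓
Tm: Tm = 64.9 + 41·(11 − 16.4)/26 = 56.4°C ✓
homopolymer run: longest run = 7, exceeds 4 ✗

Fails: length, homopolymer run.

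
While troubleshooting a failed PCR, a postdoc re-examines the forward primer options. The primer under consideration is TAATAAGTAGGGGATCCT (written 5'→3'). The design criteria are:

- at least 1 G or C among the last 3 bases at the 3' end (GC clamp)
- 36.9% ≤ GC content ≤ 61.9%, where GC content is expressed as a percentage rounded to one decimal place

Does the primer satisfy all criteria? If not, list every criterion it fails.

Base counts: A=6, T=5, G=5, C=2 (length 18).
GC clamp: 3' end CCT has 2 G/C ✓
GC content: GC 7/18 = 38.9% ✓

Meets all criteria.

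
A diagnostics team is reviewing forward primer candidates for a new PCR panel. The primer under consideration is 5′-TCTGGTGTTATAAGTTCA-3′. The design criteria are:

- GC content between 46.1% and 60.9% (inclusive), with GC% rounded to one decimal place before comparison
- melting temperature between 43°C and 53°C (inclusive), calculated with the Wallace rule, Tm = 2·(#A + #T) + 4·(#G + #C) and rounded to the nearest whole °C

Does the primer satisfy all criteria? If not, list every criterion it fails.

Fails: GC content.

Base counts: A=4, T=8, G=4, C=2 (length 18).
GC content: GC 6/18 = 33.3%, outside 46.1–60.9% ✗
Tm: Tm = 2·12 + 4·6 = 48°C ✓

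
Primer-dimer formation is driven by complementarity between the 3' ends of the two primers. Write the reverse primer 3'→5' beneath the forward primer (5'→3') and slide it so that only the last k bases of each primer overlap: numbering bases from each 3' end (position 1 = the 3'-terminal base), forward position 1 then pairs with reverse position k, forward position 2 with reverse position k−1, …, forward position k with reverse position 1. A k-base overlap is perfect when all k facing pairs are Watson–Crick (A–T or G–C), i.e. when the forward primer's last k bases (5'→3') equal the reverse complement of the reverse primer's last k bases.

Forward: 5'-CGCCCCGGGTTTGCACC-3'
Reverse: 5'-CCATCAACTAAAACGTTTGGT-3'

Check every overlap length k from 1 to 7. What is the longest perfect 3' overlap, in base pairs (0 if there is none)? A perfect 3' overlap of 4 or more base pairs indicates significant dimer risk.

Longest perfect overlap: 3 complementary base pairs; below the dimer-risk threshold (threshold 4).

Last 7 bases (5'→3') — forward …TTGCACC, reverse …GTTTGGT.
Reverse complement of the reverse primer's last 7 bases: ACCAAAC; its first k bases are the reverse complement of the reverse primer's last k bases, so a perfect k-base overlap needs the forward primer's last k bases to equal them.
Comparing (forward last k vs required): k=1: C vs A ✗; k=2: CC vs AC ✗; k=3: ACC vs ACC ✓; k=4: CACC vs ACCA ✗; k=5: GCACC vs ACCAA ✗; k=6: TGCACC vs ACCAAA ✗; k=7: TTGCACC vs ACCAAAC ✗.
Only k = 3 is perfect, so the longest perfect 3' overlap is 3.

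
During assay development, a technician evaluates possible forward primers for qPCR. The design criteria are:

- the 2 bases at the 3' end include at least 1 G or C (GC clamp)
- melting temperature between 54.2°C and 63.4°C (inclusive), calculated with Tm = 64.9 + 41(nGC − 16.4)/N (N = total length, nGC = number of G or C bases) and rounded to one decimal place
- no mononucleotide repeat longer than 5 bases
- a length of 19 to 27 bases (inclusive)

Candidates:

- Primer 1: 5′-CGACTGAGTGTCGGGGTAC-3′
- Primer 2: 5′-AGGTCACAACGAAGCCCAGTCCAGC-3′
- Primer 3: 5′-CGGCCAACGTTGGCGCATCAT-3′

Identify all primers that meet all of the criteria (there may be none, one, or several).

Primer 1 (19 nt, A=3 T=4 G=8 C=4): 3' end AC has 1 G/C ✓; Tm = 64.9 + 41·(12 − 16.4)/19 = 55.4°C ✓; longest run = 4 ✓; length 19 ✓ — passes.
Primer 2 (25 nt, A=8 T=2 G=6 C=9): 3' end GC has 2 G/C ✓; Tm = 64.9 + 41·(15 − 16.4)/25 = 62.6°C ✓; longest run = 3 ✓; length 25 ✓ — passes.
Primer 3 (21 nt, A=4 T=4 G=6 C=7): 3' end AT has 0 G/C, need ≥1 ✗; Tm = 64.9 + 41·(13 − 16.4)/21 = 58.3°C ✓; longest run = 2 ✓; length 21 ✓ — fails.

Primer 1 and Primer 2.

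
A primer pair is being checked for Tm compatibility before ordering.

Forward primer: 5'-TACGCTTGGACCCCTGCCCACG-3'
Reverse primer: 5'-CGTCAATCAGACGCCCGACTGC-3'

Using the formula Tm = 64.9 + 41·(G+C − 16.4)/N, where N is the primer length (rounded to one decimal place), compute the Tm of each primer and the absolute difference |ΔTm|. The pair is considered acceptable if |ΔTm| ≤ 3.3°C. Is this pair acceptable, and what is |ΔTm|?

Forward: G+C = 15, N = 22 → Tm = 64.9 + 41·(15 − 16.4)/22 = 62.3°C.
Reverse: G+C = 14, N = 22 → Tm = 64.9 + 41·(14 − 16.4)/22 = 60.4°C.
|ΔTm| = |62.3 − 60.4| = 1.9°C, ≤ 3.3°C.

|ΔTm| = 1.9°C; the pair is acceptable.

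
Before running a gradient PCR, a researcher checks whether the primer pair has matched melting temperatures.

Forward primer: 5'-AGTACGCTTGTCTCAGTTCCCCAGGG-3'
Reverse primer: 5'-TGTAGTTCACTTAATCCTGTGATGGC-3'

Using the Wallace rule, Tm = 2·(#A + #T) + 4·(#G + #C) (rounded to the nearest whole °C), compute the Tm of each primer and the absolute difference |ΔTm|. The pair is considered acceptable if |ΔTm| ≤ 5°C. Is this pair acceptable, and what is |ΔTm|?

|ΔTm| = 8°C; the pair is not acceptable.

Forward: A=4 T=7 G=7 C=8 → Tm = 2·11 + 4·15 = 82°C.
Reverse: A=5 T=10 G=6 C=5 → Tm = 2·15 + 4·11 = 74°C.
|ΔTm| = |82 − 74| = 8°C, > 5°C.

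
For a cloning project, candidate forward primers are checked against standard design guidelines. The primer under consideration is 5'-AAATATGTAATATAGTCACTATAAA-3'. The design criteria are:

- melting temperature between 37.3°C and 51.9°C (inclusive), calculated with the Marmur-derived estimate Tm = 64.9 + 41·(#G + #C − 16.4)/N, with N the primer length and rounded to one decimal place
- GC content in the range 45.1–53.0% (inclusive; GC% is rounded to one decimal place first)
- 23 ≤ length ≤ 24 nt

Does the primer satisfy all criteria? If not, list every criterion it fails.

Base counts: A=13, T=8, G=2, C=2 (length 25).
Tm: Tm = 64.9 + 41·(4 − 16.4)/25 = 44.6°C ✓
GC content: GC 4/25 = 16.0%, outside 45.1–53.0% ✗
length: length 25, outside 23–24 ✗

Fails: GC content, length.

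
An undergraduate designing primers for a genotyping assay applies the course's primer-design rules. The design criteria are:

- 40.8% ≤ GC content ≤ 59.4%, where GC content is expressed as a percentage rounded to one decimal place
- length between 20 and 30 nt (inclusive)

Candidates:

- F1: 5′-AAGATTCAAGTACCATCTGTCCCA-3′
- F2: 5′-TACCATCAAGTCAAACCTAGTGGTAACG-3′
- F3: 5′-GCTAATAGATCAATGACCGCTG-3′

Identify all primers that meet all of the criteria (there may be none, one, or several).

F1, F2 and F3.

F1 (24 nt, A=8 T=6 G=3 C=7): GC 10/24 = 41.7% ✓; length 24 ✓ — passes.
F2 (28 nt, A=10 T=6 G=5 C=7): GC 12/28 = 42.9% ✓; length 28 ✓ — passes.
F3 (22 nt, A=7 T=5 G=5 C=5): GC 10/22 = 45.5% ✓; length 22 ✓ — passes.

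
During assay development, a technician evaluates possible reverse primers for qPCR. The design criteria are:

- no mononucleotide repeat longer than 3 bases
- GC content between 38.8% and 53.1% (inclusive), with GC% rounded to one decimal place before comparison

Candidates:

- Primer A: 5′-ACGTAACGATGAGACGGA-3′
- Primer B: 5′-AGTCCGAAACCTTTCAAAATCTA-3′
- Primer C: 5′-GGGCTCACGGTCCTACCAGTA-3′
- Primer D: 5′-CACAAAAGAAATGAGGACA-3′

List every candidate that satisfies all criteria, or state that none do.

Primer A (18 nt, A=7 T=2 G=6 C=3): longest run = 2 ✓; GC 9/18 = 50.0% ✓ — passes.
Primer B (23 nt, A=9 T=6 G=2 C=6): longest run = 4, exceeds 3 ✗; GC 8/23 = 34.8%, outside 38.8–53.1% ✗ — fails.
Primer C (21 nt, A=4 T=4 G=6 C=7): longest run = 3 ✓; GC 13/21 = 61.9%, outside 38.8–53.1% ✗ — fails.
Primer D (19 nt, A=11 T=1 G=4 C=3): longest run = 4, exceeds 3 ✗; GC 7/19 = 36.8%, outside 38.8–53.1% ✗ — fails.

Primer A only.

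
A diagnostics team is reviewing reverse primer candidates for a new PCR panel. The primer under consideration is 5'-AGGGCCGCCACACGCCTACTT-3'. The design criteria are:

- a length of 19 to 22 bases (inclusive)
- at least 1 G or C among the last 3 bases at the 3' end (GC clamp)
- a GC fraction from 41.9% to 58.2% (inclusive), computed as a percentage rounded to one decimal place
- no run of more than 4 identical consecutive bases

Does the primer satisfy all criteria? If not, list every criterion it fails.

Base counts: A=4, T=3, G=5, C=9 (length 21).
length: length 21 ✓
GC clamp: 3' end CTT has 1 G/C ✓
GC content: GC 14/21 = 66.7%, outside 41.9–58.2% ✗
homopolymer run: longest run = 3 ✓

Fails: GC content.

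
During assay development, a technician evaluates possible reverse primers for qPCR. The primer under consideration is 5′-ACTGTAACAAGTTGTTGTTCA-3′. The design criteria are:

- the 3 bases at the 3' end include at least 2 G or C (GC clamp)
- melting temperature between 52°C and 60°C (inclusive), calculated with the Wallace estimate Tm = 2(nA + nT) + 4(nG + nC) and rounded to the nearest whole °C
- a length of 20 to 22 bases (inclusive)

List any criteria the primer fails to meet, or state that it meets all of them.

Fails: GC clamp.

Base counts: A=6, T=8, G=4, C=3 (length 21).
GC clamp: 3' end TCA has 1 G/C, need ≥2 ✗
Tm: Tm = 2·14 + 4·7 = 56°C ✓
length: length 21 ✓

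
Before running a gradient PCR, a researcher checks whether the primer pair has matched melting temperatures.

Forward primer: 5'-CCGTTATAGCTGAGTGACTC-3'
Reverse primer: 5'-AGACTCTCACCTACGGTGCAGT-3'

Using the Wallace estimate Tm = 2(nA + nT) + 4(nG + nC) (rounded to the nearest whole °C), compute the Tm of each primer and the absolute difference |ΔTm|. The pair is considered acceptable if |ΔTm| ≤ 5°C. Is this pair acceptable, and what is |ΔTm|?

Forward: A=4 T=6 G=5 C=5 → Tm = 2·10 + 4·10 = 60°C.
Reverse: A=5 T=5 G=5 C=7 → Tm = 2·10 + 4·12 = 68°C.
|ΔTm| = |60 − 68| = 8°C, > 5°C.

|ΔTm| = 8°C; the pair is not acceptable.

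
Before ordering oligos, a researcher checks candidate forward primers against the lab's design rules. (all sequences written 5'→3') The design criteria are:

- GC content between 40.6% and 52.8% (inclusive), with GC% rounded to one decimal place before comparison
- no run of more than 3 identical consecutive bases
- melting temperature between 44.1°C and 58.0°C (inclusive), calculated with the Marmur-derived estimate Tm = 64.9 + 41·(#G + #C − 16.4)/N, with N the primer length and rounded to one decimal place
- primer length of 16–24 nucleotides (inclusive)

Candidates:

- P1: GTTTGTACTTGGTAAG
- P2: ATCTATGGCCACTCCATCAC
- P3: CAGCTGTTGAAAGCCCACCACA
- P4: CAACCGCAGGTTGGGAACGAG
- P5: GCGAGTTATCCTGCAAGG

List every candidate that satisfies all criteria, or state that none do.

P2 only.

P1 (16 nt, A=3 T=7 G=5 C=1): GC 6/16 = 37.5%, outside 40.6–52.8% ✗; longest run = 3 ✓; Tm = 64.9 + 41·(6 − 16.4)/16 = 38.3°C, outside 44.1–58.0°C ✗; length 16 ✓ — fails.
P2 (20 nt, A=5 T=5 G=2 C=8): GC 10/20 = 50.0% ✓; longest run = 2 ✓; Tm = 64.9 + 41·(10 − 16.4)/20 = 51.8°C ✓; length 20 ✓ — passes.
P3 (22 nt, A=7 T=3 G=4 C=8): GC 12/22 = 54.5%, outside 40.6–52.8% ✗; longest run = 3 ✓; Tm = 64.9 + 41·(12 − 16.4)/22 = 56.7°C ✓; length 22 ✓ — fails.
P4 (21 nt, A=6 T=2 G=8 C=5): GC 13/21 = 61.9%, outside 40.6–52.8% ✗; longest run = 3 ✓; Tm = 64.9 + 41·(13 − 16.4)/21 = 58.3°C, outside 44.1–58.0°C ✗; length 21 ✓ — fails.
P5 (18 nt, A=4 T=4 G=6 C=4): GC 10/18 = 55.6%, outside 40.6–52.8% ✗; longest run = 2 ✓; Tm = 64.9 + 41·(10 − 16.4)/18 = 50.3°C ✓; length 18 ✓ — fails.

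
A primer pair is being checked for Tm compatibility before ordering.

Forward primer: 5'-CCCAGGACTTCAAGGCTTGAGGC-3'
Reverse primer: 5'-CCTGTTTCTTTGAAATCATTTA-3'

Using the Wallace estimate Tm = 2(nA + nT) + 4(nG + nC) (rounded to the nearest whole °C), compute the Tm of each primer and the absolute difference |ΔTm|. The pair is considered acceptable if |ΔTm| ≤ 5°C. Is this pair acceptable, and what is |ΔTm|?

Forward: A=5 T=4 G=7 C=7 → Tm = 2·9 + 4·14 = 74°C.
Reverse: A=5 T=11 G=2 C=4 → Tm = 2·16 + 4·6 = 56°C.
|ΔTm| = |74 − 56| = 18°C, > 5°C.

|ΔTm| = 18°C; the pair is not acceptable.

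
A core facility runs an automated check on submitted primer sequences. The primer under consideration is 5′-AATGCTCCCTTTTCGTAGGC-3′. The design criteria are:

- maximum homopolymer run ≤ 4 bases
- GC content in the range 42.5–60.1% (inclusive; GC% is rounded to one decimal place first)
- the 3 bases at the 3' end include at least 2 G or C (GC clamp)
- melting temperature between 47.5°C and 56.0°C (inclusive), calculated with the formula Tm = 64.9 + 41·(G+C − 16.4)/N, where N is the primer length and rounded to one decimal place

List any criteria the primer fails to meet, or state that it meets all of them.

Meets all criteria.

Base counts: A=3, T=7, G=4, C=6 (length 20).
homopolymer run: longest run = 4 ✓
GC content: GC 10/20 = 50.0% ✓
GC clamp: 3' end GGC has 3 G/C ✓
Tm: Tm = 64.9 + 41·(10 − 16.4)/20 = 51.8°C ✓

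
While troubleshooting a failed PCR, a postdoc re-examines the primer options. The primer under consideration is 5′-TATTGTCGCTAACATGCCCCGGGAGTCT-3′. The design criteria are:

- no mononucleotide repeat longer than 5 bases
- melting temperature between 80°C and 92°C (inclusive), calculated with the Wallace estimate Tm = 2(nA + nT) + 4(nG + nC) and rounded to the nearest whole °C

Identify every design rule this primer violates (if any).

Base counts: A=5, T=8, G=7, C=8 (length 28).
homopolymer run: longest run = 4 ✓
Tm: Tm = 2·13 + 4·15 = 86°C ✓

Meets all criteria.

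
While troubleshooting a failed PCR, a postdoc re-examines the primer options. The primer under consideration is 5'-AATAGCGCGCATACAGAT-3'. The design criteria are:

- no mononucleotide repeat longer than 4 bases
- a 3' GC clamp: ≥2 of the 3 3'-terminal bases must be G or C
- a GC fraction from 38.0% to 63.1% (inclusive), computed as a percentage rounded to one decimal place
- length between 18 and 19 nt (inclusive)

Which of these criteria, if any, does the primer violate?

Base counts: A=7, T=3, G=4, C=4 (length 18).
homopolymer run: longest run = 2 ✓
GC clamp: 3' end GAT has 1 G/C, need ≥2 ✗
GC content: GC 8/18 = 44.4% ✓
length: length 18 ✓

Fails: GC clamp.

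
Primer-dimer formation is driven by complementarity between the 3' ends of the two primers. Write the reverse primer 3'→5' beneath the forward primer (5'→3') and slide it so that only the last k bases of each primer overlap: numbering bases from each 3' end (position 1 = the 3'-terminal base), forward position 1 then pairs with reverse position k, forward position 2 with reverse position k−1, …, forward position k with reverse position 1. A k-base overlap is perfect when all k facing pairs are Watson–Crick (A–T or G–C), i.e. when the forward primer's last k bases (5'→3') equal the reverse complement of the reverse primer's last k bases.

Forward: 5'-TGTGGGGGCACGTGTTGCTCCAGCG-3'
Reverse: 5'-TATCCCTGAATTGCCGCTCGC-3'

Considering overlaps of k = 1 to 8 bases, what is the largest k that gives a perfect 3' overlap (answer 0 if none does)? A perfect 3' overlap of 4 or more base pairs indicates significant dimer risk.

Longest perfect overlap: 3 complementary base pairs; below the dimer-risk threshold (threshold 4).

Last 8 bases (5'→3') — forward …CTCCAGCG, reverse …CCGCTCGC.
Reverse complement of the reverse primer's last 8 bases: GCGAGCGG; its first k bases are the reverse complement of the reverse primer's last k bases, so a perfect k-base overlap needs the forward primer's last k bases to equal them.
Comparing (forward last k vs required): k=1: G vs G ✓; k=2: CG vs GC ✗; k=3: GCG vs GCG ✓; k=4: AGCG vs GCGA ✗; k=5: CAGCG vs GCGAG ✗; k=6: CCAGCG vs GCGAGC ✗; k=7: TCCAGCG vs GCGAGCG ✗; k=8: CTCCAGCG vs GCGAGCGG ✗.
Perfect overlaps at k = 1, 3; the largest is 3.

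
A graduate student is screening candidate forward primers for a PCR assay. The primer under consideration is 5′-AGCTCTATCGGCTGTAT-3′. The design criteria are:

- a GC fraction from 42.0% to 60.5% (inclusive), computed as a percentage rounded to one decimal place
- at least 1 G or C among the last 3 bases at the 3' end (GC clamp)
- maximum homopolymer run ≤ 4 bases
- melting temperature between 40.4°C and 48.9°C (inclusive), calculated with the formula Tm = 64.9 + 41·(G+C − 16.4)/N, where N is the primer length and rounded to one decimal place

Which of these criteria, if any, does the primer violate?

Fails: GC clamp.

Base counts: A=3, T=6, G=4, C=4 (length 17).
GC content: GC 8/17 = 47.1% ✓
GC clamp: 3' end TAT has 0 G/C, need ≥1 ✗
homopolymer run: longest run = 2 ✓
Tm: Tm = 64.9 + 41·(8 − 16.4)/17 = 44.6°C ✓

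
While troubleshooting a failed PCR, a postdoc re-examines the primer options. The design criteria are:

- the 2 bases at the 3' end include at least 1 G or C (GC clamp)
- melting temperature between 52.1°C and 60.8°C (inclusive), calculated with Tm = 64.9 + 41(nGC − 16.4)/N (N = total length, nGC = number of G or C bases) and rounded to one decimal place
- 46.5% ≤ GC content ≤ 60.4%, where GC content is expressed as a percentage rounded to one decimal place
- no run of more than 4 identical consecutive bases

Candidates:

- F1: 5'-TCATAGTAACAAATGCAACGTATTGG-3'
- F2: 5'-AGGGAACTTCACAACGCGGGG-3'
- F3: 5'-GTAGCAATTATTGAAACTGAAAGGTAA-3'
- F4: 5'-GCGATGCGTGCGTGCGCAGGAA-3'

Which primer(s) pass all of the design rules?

None of the candidates satisfy all criteria.

F1 (26 nt, A=10 T=7 G=5 C=4): 3' end GG has 2 G/C ✓; Tm = 64.9 + 41·(9 − 16.4)/26 = 53.2°C ✓; GC 9/26 = 34.6%, outside 46.5–60.4% ✗; longest run = 3 ✓ — fails.
F2 (21 nt, A=6 T=2 G=8 C=5): 3' end GG has 2 G/C ✓; Tm = 64.9 + 41·(13 − 16.4)/21 = 58.3°C ✓; GC 13/21 = 61.9%, outside 46.5–60.4% ✗; longest run = 4 ✓ — fails.
F3 (27 nt, A=12 T=7 G=6 C=2): 3' end AA has 0 G/C, need ≥1 ✗; Tm = 64.9 + 41·(8 − 16.4)/27 = 52.1°C ✓; GC 8/27 = 29.6%, outside 46.5–60.4% ✗; longest run = 3 ✓ — fails.
F4 (22 nt, A=4 T=3 G=10 C=5): 3' end AA has 0 G/C, need ≥1 ✗; Tm = 64.9 + 41·(15 − 16.4)/22 = 62.3°C, outside 52.1–60.8°C ✗; GC 15/22 = 68.2%, outside 46.5–60.4% ✗; longest run = 2 ✓ — fails.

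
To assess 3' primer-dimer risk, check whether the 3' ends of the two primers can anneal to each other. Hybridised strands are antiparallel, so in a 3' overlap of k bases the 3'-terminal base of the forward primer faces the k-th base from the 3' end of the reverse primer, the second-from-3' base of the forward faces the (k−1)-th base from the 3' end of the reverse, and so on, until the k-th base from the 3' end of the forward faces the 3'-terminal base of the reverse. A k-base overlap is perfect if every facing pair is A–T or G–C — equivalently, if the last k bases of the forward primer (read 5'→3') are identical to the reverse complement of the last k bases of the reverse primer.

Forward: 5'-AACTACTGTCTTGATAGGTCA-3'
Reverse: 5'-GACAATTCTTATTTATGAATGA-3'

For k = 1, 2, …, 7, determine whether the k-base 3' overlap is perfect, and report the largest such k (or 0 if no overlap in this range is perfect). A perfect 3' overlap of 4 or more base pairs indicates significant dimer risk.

Last 7 bases (5'→3') — forward …TAGGTCA, reverse …TGAATGA.
Reverse complement of the reverse primer's last 7 bases: TCATTCA; its first k bases are the reverse complement of the reverse primer's last k bases, so a perfect k-base overlap needs the forward primer's last k bases to equal them.
Comparing (forward last k vs required): k=1: A vs T ✗; k=2: CA vs TC ✗; k=3: TCA vs TCA ✓; k=4: GTCA vs TCAT ✗; k=5: GGTCA vs TCATT ✗; k=6: AGGTCA vs TCATTC ✗; k=7: TAGGTCA vs TCATTCA ✗.
Only k = 3 is perfect, so the longest perfect 3' overlap is 3.

Longest perfect overlap: 3 complementary base pairs; below the dimer-risk threshold (threshold 4).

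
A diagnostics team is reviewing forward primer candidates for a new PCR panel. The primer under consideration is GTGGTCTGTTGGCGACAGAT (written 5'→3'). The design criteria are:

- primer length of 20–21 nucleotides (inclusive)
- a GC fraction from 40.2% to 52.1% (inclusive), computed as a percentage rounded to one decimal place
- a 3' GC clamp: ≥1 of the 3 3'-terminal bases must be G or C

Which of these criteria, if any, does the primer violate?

Fails: GC content.

Base counts: A=3, T=6, G=8, C=3 (length 20).
length: length 20 ✓
GC content: GC 11/20 = 55.0%, outside 40.2–52.1% ✗
GC clamp: 3' end GAT has 1 G/C ✓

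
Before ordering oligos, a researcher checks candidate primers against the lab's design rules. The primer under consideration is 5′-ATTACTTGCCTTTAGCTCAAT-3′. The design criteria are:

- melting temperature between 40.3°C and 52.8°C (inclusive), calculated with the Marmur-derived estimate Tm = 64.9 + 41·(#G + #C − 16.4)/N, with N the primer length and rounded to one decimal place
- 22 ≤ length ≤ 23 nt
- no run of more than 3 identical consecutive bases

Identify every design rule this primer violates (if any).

Base counts: A=5, T=9, G=2, C=5 (length 21).
Tm: Tm = 64.9 + 41·(7 − 16.4)/21 = 46.5°C ✓
length: length 21, outside 22–23 ✗
homopolymer run: longest run = 3 ✓

Fails: length.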